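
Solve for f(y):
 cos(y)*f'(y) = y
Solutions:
 f(y) = C1 + Integral(y/cos(y), y)


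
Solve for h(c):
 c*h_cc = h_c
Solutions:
 h(c) = C1 + C2*c^2


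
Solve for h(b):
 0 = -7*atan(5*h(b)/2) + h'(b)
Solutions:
 Integral(1/atan(5*_y/2), (_y, h(b))) = C1 + 7*b


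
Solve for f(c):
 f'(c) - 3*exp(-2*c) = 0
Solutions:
 f(c) = C1 - 3*exp(-2*c)/2


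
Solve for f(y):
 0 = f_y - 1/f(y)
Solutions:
 f(y) = -sqrt(C1 + 2*y)
 f(y) = sqrt(C1 + 2*y)


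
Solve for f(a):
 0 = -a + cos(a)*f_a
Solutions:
 f(a) = C1 + Integral(a/cos(a), a)


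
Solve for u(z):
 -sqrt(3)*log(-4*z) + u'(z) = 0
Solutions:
 u(z) = C1 + sqrt(3)*z*log(-z) + sqrt(3)*z*(-1 + 2*log(2))


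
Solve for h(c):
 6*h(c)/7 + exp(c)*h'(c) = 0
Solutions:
 h(c) = C1*exp(6*exp(-c)/7)


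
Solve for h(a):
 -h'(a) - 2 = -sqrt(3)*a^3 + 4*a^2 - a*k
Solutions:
 h(a) = C1 + sqrt(3)*a^4/4 - 4*a^3/3 + a^2*k/2 - 2*a


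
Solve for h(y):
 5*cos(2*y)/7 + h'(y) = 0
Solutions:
 h(y) = C1 - 5*sin(2*y)/14


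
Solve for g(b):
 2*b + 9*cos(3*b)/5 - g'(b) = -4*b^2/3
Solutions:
 g(b) = C1 + 4*b^3/9 + b^2 + 3*sin(3*b)/5


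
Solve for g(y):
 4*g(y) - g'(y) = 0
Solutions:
 g(y) = C1*exp(4*y)


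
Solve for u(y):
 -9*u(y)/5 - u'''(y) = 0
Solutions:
 u(y) = C3*exp(-15^(2/3)*y/5) + (C1*sin(3*3^(1/6)*5^(2/3)*y/10) + C2*cos(3*3^(1/6)*5^(2/3)*y/10))*exp(15^(2/3)*y/10)


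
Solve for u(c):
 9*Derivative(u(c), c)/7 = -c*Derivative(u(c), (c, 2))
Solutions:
 u(c) = C1 + C2/c^(2/7)


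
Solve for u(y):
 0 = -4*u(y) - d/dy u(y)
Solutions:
 u(y) = C1*exp(-4*y)


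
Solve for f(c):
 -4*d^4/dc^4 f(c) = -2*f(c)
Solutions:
 f(c) = C1*exp(-2^(3/4)*c/2) + C2*exp(2^(3/4)*c/2) + C3*sin(2^(3/4)*c/2) + C4*cos(2^(3/4)*c/2)


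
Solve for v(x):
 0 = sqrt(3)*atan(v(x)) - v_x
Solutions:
 Integral(1/atan(_y), (_y, v(x))) = C1 + sqrt(3)*x


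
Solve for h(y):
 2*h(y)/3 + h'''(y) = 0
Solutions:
 h(y) = C3*exp(-2^(1/3)*3^(2/3)*y/3) + (C1*sin(2^(1/3)*3^(1/6)*y/2) + C2*cos(2^(1/3)*3^(1/6)*y/2))*exp(2^(1/3)*3^(2/3)*y/6)


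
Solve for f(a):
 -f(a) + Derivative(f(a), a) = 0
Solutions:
 f(a) = C1*exp(a)


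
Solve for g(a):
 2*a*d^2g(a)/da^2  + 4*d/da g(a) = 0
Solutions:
 g(a) = C1 + C2/a


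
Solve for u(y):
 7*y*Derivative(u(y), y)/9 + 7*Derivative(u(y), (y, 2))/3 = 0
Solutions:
 u(y) = C1 + C2*erf(sqrt(6)*y/6)


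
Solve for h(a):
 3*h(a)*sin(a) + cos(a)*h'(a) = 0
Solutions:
 h(a) = C1*cos(a)^3


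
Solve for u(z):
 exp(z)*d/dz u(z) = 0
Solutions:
 u(z) = C1


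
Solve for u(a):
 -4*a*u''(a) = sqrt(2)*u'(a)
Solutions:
 u(a) = C1 + C2*a^(1 - sqrt(2)/4)


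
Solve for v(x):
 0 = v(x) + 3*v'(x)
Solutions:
 v(x) = C1*exp(-x/3)


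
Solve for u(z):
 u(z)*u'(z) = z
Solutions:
 u(z) = -sqrt(C1 + z^2)
 u(z) = sqrt(C1 + z^2)


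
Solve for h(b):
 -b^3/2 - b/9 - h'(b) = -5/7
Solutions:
 h(b) = C1 - b^4/8 - b^2/18 + 5*b/7


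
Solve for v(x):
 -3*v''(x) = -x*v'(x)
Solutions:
 v(x) = C1 + C2*erfi(sqrt(6)*x/6)


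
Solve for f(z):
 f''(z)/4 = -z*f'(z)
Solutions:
 f(z) = C1 + C2*erf(sqrt(2)*z)


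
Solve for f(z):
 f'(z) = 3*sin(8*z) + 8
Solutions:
 f(z) = C1 + 8*z - 3*cos(8*z)/8


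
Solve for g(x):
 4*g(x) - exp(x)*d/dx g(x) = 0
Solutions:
 g(x) = C1*exp(-4*exp(-x))


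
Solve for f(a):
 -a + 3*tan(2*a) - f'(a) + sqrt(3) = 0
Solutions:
 f(a) = C1 - a^2/2 + sqrt(3)*a - 3*log(cos(2*a))/2


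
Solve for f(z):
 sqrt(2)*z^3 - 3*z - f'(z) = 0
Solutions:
 f(z) = C1 + sqrt(2)*z^4/4 - 3*z^2/2


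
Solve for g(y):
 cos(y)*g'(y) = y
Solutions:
 g(y) = C1 + Integral(y/cos(y), y)


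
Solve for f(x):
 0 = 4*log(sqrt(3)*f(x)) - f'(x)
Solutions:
 -Integral(1/(2*log(_y) + log(3)), (_y, f(x)))/2 = C1 - x


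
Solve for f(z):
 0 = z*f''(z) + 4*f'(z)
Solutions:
 f(z) = C1 + C2/z^3


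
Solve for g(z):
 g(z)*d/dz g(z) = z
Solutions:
 g(z) = -sqrt(C1 + z^2)
 g(z) = sqrt(C1 + z^2)


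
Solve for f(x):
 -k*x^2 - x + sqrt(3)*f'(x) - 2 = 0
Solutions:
 f(x) = C1 + sqrt(3)*k*x^3/9 + sqrt(3)*x^2/6 + 2*sqrt(3)*x/3


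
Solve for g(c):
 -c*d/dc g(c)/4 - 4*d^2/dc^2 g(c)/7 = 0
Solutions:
 g(c) = C1 + C2*erf(sqrt(14)*c/8)


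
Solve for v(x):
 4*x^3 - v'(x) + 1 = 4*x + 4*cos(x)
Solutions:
 v(x) = C1 + x^4 - 2*x^2 + x - 4*sin(x)


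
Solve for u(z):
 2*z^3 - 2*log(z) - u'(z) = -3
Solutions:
 u(z) = C1 + z^4/2 - 2*z*log(z) + 5*z


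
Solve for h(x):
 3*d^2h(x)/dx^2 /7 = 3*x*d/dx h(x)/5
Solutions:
 h(x) = C1 + C2*erfi(sqrt(70)*x/10)


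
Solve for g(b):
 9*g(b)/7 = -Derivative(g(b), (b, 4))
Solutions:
 g(b) = (C1*sin(sqrt(6)*7^(3/4)*b/14) + C2*cos(sqrt(6)*7^(3/4)*b/14))*exp(-sqrt(6)*7^(3/4)*b/14) + (C3*sin(sqrt(6)*7^(3/4)*b/14) + C4*cos(sqrt(6)*7^(3/4)*b/14))*exp(sqrt(6)*7^(3/4)*b/14)


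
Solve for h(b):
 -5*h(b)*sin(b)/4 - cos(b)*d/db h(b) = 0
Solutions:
 h(b) = C1*cos(b)^(5/4)


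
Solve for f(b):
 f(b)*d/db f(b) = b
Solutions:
 f(b) = -sqrt(C1 + b^2)
 f(b) = sqrt(C1 + b^2)


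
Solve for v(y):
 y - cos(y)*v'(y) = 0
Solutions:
 v(y) = C1 + Integral(y/cos(y), y)


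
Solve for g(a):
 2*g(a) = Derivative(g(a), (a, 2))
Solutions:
 g(a) = C1*exp(-sqrt(2)*a) + C2*exp(sqrt(2)*a)


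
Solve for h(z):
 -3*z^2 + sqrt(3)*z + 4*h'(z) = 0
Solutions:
 h(z) = C1 + z^3/4 - sqrt(3)*z^2/8


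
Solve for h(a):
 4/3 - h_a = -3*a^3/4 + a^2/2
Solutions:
 h(a) = C1 + 3*a^4/16 - a^3/6 + 4*a/3


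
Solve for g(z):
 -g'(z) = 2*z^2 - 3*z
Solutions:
 g(z) = C1 - 2*z^3/3 + 3*z^2/2


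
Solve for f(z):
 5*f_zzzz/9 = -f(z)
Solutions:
 f(z) = (C1*sin(5^(3/4)*sqrt(6)*z/10) + C2*cos(5^(3/4)*sqrt(6)*z/10))*exp(-5^(3/4)*sqrt(6)*z/10) + (C3*sin(5^(3/4)*sqrt(6)*z/10) + C4*cos(5^(3/4)*sqrt(6)*z/10))*exp(5^(3/4)*sqrt(6)*z/10)


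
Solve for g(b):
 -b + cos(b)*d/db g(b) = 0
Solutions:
 g(b) = C1 + Integral(b/cos(b), b)


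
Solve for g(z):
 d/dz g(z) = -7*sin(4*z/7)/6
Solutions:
 g(z) = C1 + 49*cos(4*z/7)/24


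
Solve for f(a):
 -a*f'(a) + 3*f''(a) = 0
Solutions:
 f(a) = C1 + C2*erfi(sqrt(6)*a/6)


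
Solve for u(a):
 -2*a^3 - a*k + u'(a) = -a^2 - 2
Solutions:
 u(a) = C1 + a^4/2 - a^3/3 + a^2*k/2 - 2*a


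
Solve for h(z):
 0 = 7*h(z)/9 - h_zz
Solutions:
 h(z) = C1*exp(-sqrt(7)*z/3) + C2*exp(sqrt(7)*z/3)


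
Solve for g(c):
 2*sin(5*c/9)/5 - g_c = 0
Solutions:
 g(c) = C1 - 18*cos(5*c/9)/25


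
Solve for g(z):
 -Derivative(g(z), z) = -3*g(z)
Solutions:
 g(z) = C1*exp(3*z)


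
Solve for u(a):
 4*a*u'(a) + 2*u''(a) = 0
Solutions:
 u(a) = C1 + C2*erf(a)


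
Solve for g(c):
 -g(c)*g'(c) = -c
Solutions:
 g(c) = -sqrt(C1 + c^2)
 g(c) = sqrt(C1 + c^2)


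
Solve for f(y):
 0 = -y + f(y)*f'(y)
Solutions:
 f(y) = -sqrt(C1 + y^2)
 f(y) = sqrt(C1 + y^2)


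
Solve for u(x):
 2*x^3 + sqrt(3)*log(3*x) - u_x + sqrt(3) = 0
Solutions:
 u(x) = C1 + x^4/2 + sqrt(3)*x*log(x) + sqrt(3)*x*log(3)


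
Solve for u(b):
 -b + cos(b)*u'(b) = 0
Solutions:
 u(b) = C1 + Integral(b/cos(b), b)


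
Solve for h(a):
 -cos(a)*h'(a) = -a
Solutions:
 h(a) = C1 + Integral(a/cos(a), a)


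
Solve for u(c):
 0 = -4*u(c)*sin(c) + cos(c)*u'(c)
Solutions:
 u(c) = C1/cos(c)^4


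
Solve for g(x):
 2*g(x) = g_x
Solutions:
 g(x) = C1*exp(2*x)


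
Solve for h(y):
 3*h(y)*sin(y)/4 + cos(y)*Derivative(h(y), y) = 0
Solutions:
 h(y) = C1*cos(y)^(3/4)


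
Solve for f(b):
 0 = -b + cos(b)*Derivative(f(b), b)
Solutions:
 f(b) = C1 + Integral(b/cos(b), b)


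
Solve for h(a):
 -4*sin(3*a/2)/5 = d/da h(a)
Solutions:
 h(a) = C1 + 8*cos(3*a/2)/15


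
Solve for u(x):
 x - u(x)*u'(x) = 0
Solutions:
 u(x) = -sqrt(C1 + x^2)
 u(x) = sqrt(C1 + x^2)


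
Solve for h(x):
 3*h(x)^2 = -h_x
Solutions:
 h(x) = 1/(C1 + 3*x)


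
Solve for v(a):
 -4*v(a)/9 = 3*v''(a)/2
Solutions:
 v(a) = C1*sin(2*sqrt(6)*a/9) + C2*cos(2*sqrt(6)*a/9)


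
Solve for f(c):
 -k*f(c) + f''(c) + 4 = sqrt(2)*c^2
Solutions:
 f(c) = C1*exp(-c*sqrt(k)) + C2*exp(c*sqrt(k)) - sqrt(2)*c^2/k + 4/k - 2*sqrt(2)/k^2


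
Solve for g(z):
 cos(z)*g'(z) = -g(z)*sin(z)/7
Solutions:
 g(z) = C1*cos(z)^(1/7)


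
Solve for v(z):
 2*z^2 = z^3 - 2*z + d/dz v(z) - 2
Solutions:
 v(z) = C1 - z^4/4 + 2*z^3/3 + z^2 + 2*z


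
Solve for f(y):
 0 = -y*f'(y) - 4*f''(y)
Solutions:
 f(y) = C1 + C2*erf(sqrt(2)*y/4)


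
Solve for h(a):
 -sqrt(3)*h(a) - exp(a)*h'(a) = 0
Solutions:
 h(a) = C1*exp(sqrt(3)*exp(-a))


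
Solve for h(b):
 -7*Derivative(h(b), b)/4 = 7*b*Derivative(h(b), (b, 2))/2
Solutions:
 h(b) = C1 + C2*sqrt(b)


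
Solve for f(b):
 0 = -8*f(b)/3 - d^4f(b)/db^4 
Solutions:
 f(b) = (C1*sin(2^(1/4)*3^(3/4)*b/3) + C2*cos(2^(1/4)*3^(3/4)*b/3))*exp(-2^(1/4)*3^(3/4)*b/3) + (C3*sin(2^(1/4)*3^(3/4)*b/3) + C4*cos(2^(1/4)*3^(3/4)*b/3))*exp(2^(1/4)*3^(3/4)*b/3)


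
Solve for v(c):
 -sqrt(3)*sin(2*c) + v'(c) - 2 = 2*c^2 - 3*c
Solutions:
 v(c) = C1 + 2*c^3/3 - 3*c^2/2 + 2*c - sqrt(3)*cos(2*c)/2


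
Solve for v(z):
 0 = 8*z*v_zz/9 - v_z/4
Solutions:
 v(z) = C1 + C2*z^(41/32)


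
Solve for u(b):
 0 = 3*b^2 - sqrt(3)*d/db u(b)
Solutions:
 u(b) = C1 + sqrt(3)*b^3/3


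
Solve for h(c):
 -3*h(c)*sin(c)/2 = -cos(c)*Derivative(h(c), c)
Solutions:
 h(c) = C1/cos(c)^(3/2)


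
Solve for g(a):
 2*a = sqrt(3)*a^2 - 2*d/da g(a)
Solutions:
 g(a) = C1 + sqrt(3)*a^3/6 - a^2/2


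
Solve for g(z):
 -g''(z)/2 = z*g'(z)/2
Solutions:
 g(z) = C1 + C2*erf(sqrt(2)*z/2)


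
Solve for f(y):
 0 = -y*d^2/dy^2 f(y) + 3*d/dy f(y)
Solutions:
 f(y) = C1 + C2*y^4


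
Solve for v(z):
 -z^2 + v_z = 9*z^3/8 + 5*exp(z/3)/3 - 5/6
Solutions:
 v(z) = C1 + 9*z^4/32 + z^3/3 - 5*z/6 + 5*exp(z/3)


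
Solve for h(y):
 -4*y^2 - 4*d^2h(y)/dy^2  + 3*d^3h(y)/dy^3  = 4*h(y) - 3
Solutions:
 h(y) = C1*exp(y*(-2^(1/3)*(9*sqrt(921) + 275)^(1/3) - 8*2^(2/3)/(9*sqrt(921) + 275)^(1/3) + 8)/18)*sin(2^(1/3)*sqrt(3)*y*(-(9*sqrt(921) + 275)^(1/3) + 8*2^(1/3)/(9*sqrt(921) + 275)^(1/3))/18) + C2*exp(y*(-2^(1/3)*(9*sqrt(921) + 275)^(1/3) - 8*2^(2/3)/(9*sqrt(921) + 275)^(1/3) + 8)/18)*cos(2^(1/3)*sqrt(3)*y*(-(9*sqrt(921) + 275)^(1/3) + 8*2^(1/3)/(9*sqrt(921) + 275)^(1/3))/18) + C3*exp(y*(8*2^(2/3)/(9*sqrt(921) + 275)^(1/3) + 4 + 2^(1/3)*(9*sqrt(921) + 275)^(1/3))/9) - y^2 + 11/4


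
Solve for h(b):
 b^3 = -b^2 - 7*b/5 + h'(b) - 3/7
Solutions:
 h(b) = C1 + b^4/4 + b^3/3 + 7*b^2/10 + 3*b/7


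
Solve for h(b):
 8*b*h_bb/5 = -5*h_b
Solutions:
 h(b) = C1 + C2/b^(17/8)


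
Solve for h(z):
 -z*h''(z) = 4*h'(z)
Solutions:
 h(z) = C1 + C2/z^3


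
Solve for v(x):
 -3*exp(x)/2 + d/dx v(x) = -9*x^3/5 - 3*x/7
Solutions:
 v(x) = C1 - 9*x^4/20 - 3*x^2/14 + 3*exp(x)/2


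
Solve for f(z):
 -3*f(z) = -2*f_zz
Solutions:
 f(z) = C1*exp(-sqrt(6)*z/2) + C2*exp(sqrt(6)*z/2)


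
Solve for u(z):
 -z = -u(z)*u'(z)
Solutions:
 u(z) = -sqrt(C1 + z^2)
 u(z) = sqrt(C1 + z^2)


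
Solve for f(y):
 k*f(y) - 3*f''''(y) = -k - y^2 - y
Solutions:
 f(y) = C1*exp(-3^(3/4)*k^(1/4)*y/3) + C2*exp(3^(3/4)*k^(1/4)*y/3) + C3*exp(-3^(3/4)*I*k^(1/4)*y/3) + C4*exp(3^(3/4)*I*k^(1/4)*y/3) - 1 - y^2/k - y/k


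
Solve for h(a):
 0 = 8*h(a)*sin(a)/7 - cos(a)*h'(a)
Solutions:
 h(a) = C1/cos(a)^(8/7)


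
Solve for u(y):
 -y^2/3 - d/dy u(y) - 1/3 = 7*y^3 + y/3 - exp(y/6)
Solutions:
 u(y) = C1 - 7*y^4/4 - y^3/9 - y^2/6 - y/3 + 6*exp(y/6)


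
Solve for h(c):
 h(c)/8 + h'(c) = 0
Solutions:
 h(c) = C1*exp(-c/8)


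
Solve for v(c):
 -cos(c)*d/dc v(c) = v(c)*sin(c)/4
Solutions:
 v(c) = C1*cos(c)^(1/4)


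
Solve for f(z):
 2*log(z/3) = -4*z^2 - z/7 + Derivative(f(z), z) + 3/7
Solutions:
 f(z) = C1 + 4*z^3/3 + z^2/14 + 2*z*log(z) - 17*z/7 - 2*z*log(3)


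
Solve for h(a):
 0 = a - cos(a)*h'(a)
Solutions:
 h(a) = C1 + Integral(a/cos(a), a)


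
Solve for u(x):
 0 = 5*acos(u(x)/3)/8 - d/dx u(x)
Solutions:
 Integral(1/acos(_y/3), (_y, u(x))) = C1 + 5*x/8


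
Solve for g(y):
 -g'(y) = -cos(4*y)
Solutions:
 g(y) = C1 + sin(4*y)/4


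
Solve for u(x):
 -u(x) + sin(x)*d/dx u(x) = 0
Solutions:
 u(x) = C1*sqrt(cos(x) - 1)/sqrt(cos(x) + 1)


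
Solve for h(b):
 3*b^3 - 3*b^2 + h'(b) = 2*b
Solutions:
 h(b) = C1 - 3*b^4/4 + b^3 + b^2


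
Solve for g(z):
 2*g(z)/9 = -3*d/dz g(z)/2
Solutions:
 g(z) = C1*exp(-4*z/27)


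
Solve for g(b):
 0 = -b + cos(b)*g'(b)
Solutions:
 g(b) = C1 + Integral(b/cos(b), b)


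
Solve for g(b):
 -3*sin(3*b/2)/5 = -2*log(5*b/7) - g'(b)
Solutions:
 g(b) = C1 - 2*b*log(b) - 2*b*log(5) + 2*b + 2*b*log(7) - 2*cos(3*b/2)/5


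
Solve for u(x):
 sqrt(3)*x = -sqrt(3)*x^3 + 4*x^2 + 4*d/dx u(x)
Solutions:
 u(x) = C1 + sqrt(3)*x^4/16 - x^3/3 + sqrt(3)*x^2/8


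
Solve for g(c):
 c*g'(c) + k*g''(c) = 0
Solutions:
 g(c) = C1 + C2*sqrt(k)*erf(sqrt(2)*c*sqrt(1/k)/2)


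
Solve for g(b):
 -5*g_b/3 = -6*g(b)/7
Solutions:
 g(b) = C1*exp(18*b/35)


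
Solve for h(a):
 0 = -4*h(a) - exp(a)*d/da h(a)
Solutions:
 h(a) = C1*exp(4*exp(-a))


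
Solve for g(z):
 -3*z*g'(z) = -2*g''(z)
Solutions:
 g(z) = C1 + C2*erfi(sqrt(3)*z/2)


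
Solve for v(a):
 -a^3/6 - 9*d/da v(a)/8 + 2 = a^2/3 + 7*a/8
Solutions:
 v(a) = C1 - a^4/27 - 8*a^3/81 - 7*a^2/18 + 16*a/9


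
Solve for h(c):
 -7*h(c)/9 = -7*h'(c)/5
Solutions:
 h(c) = C1*exp(5*c/9)


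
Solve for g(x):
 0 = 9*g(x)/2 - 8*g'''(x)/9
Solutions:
 g(x) = C3*exp(3*2^(2/3)*3^(1/3)*x/4) + (C1*sin(3*2^(2/3)*3^(5/6)*x/8) + C2*cos(3*2^(2/3)*3^(5/6)*x/8))*exp(-3*2^(2/3)*3^(1/3)*x/8)


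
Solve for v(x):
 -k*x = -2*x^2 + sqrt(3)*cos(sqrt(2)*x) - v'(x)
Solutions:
 v(x) = C1 + k*x^2/2 - 2*x^3/3 + sqrt(6)*sin(sqrt(2)*x)/2


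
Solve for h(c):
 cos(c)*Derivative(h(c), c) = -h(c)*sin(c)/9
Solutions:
 h(c) = C1*cos(c)^(1/9)


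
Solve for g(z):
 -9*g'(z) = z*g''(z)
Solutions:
 g(z) = C1 + C2/z^8


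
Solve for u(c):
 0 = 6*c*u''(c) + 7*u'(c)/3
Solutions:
 u(c) = C1 + C2*c^(11/18)


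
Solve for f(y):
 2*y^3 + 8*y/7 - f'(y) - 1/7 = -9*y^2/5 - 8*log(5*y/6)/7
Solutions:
 f(y) = C1 + y^4/2 + 3*y^3/5 + 4*y^2/7 + 8*y*log(y)/7 - 8*y*log(6)/7 - 9*y/7 + 8*y*log(5)/7


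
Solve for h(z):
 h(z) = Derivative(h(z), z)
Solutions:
 h(z) = C1*exp(z)


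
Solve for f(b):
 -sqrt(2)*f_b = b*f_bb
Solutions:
 f(b) = C1 + C2*b^(1 - sqrt(2))


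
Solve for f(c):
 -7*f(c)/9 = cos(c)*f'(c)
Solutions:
 f(c) = C1*(sin(c) - 1)^(7/18)/(sin(c) + 1)^(7/18)


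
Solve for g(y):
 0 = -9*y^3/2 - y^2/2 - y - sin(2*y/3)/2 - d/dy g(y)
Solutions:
 g(y) = C1 - 9*y^4/8 - y^3/6 - y^2/2 + 3*cos(2*y/3)/4


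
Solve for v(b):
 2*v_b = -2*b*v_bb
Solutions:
 v(b) = C1 + C2*log(b)


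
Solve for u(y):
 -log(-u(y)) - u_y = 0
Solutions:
 -li(-u(y)) = C1 - y


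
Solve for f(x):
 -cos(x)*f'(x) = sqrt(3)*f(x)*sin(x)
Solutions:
 f(x) = C1*cos(x)^(sqrt(3))


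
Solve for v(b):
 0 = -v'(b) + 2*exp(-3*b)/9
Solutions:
 v(b) = C1 - 2*exp(-3*b)/27


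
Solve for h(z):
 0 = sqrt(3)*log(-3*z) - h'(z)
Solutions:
 h(z) = C1 + sqrt(3)*z*log(-z) + sqrt(3)*z*(-1 + log(3))


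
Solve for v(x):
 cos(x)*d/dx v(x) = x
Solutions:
 v(x) = C1 + Integral(x/cos(x), x)


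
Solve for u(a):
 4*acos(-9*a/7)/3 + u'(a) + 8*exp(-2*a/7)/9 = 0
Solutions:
 u(a) = C1 - 4*a*acos(-9*a/7)/3 - 4*sqrt(49 - 81*a^2)/27 + 28*exp(-2*a/7)/9


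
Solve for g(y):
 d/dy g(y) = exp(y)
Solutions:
 g(y) = C1 + exp(y)


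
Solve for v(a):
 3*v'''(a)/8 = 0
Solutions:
 v(a) = C1 + C2*a + C3*a^2


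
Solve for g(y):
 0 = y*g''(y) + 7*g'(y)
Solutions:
 g(y) = C1 + C2/y^6


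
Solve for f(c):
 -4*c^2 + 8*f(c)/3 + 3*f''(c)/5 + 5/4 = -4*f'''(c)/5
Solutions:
 f(c) = C1*exp(c*(-6 + 3*3^(1/3)/(8*sqrt(1630) + 323)^(1/3) + 3^(2/3)*(8*sqrt(1630) + 323)^(1/3))/24)*sin(3^(1/6)*c*(-(8*sqrt(1630) + 323)^(1/3) + 3^(2/3)/(8*sqrt(1630) + 323)^(1/3))/8) + C2*exp(c*(-6 + 3*3^(1/3)/(8*sqrt(1630) + 323)^(1/3) + 3^(2/3)*(8*sqrt(1630) + 323)^(1/3))/24)*cos(3^(1/6)*c*(-(8*sqrt(1630) + 323)^(1/3) + 3^(2/3)/(8*sqrt(1630) + 323)^(1/3))/8) + C3*exp(-c*(3*3^(1/3)/(8*sqrt(1630) + 323)^(1/3) + 3 + 3^(2/3)*(8*sqrt(1630) + 323)^(1/3))/12) + 3*c^2/2 - 183/160


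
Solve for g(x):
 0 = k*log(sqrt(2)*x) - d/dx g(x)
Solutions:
 g(x) = C1 + k*x*log(x) - k*x + k*x*log(2)/2


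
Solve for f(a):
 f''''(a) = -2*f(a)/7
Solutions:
 f(a) = (C1*sin(14^(3/4)*a/14) + C2*cos(14^(3/4)*a/14))*exp(-14^(3/4)*a/14) + (C3*sin(14^(3/4)*a/14) + C4*cos(14^(3/4)*a/14))*exp(14^(3/4)*a/14)


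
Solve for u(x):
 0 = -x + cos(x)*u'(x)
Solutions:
 u(x) = C1 + Integral(x/cos(x), x)


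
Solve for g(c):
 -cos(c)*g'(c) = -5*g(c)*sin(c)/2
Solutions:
 g(c) = C1/cos(c)^(5/2)


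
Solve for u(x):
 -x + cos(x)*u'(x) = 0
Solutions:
 u(x) = C1 + Integral(x/cos(x), x)


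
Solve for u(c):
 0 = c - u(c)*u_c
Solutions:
 u(c) = -sqrt(C1 + c^2)
 u(c) = sqrt(C1 + c^2)


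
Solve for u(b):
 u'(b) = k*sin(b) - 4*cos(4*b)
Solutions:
 u(b) = C1 - k*cos(b) - sin(4*b)


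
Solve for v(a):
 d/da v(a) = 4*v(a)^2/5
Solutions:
 v(a) = -5/(C1 + 4*a)


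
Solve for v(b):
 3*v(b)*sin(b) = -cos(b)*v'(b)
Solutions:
 v(b) = C1*cos(b)^3


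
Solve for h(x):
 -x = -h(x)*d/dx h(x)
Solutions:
 h(x) = -sqrt(C1 + x^2)
 h(x) = sqrt(C1 + x^2)


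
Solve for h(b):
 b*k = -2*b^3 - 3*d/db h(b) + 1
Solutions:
 h(b) = C1 - b^4/6 - b^2*k/6 + b/3


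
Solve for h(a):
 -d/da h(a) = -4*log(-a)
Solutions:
 h(a) = C1 + 4*a*log(-a) - 4*a


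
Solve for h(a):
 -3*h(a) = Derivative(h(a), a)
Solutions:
 h(a) = C1*exp(-3*a)


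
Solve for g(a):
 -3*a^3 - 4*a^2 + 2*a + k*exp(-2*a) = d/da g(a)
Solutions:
 g(a) = C1 - 3*a^4/4 - 4*a^3/3 + a^2 - k*exp(-2*a)/2


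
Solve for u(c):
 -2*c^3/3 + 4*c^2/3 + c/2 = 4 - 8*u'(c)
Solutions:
 u(c) = C1 + c^4/48 - c^3/18 - c^2/32 + c/2


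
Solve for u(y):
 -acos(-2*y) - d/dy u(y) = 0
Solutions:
 u(y) = C1 - y*acos(-2*y) - sqrt(1 - 4*y^2)/2


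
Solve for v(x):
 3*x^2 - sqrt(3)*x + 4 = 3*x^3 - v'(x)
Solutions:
 v(x) = C1 + 3*x^4/4 - x^3 + sqrt(3)*x^2/2 - 4*x


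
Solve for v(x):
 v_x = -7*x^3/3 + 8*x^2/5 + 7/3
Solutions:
 v(x) = C1 - 7*x^4/12 + 8*x^3/15 + 7*x/3


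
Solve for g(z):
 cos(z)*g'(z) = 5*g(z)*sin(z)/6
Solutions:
 g(z) = C1/cos(z)^(5/6)


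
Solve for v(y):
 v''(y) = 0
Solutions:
 v(y) = C1 + C2*y


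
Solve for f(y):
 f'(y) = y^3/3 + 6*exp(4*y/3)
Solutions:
 f(y) = C1 + y^4/12 + 9*exp(4*y/3)/2


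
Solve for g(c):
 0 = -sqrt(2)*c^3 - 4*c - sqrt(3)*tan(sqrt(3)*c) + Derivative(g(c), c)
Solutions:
 g(c) = C1 + sqrt(2)*c^4/4 + 2*c^2 - log(cos(sqrt(3)*c))


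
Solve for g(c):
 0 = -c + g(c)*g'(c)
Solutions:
 g(c) = -sqrt(C1 + c^2)
 g(c) = sqrt(C1 + c^2)


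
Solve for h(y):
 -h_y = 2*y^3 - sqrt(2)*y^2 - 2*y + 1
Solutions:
 h(y) = C1 - y^4/2 + sqrt(2)*y^3/3 + y^2 - y


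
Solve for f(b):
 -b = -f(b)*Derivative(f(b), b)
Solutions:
 f(b) = -sqrt(C1 + b^2)
 f(b) = sqrt(C1 + b^2)


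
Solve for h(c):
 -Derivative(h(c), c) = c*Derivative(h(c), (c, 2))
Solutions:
 h(c) = C1 + C2*log(c)


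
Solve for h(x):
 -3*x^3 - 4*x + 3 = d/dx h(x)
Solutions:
 h(x) = C1 - 3*x^4/4 - 2*x^2 + 3*x


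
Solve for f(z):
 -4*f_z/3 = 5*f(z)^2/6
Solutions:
 f(z) = 8/(C1 + 5*z)


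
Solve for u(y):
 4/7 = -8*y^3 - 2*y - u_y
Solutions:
 u(y) = C1 - 2*y^4 - y^2 - 4*y/7


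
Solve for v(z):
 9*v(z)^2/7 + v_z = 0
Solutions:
 v(z) = 7/(C1 + 9*z)


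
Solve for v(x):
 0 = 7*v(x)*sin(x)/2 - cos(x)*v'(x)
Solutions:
 v(x) = C1/cos(x)^(7/2)


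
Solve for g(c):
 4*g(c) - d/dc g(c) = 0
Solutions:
 g(c) = C1*exp(4*c)


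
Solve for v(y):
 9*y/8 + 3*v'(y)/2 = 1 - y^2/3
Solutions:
 v(y) = C1 - 2*y^3/27 - 3*y^2/8 + 2*y/3


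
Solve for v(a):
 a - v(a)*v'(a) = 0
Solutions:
 v(a) = -sqrt(C1 + a^2)
 v(a) = sqrt(C1 + a^2)


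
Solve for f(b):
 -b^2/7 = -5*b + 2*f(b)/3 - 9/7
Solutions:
 f(b) = -3*b^2/14 + 15*b/2 + 27/14


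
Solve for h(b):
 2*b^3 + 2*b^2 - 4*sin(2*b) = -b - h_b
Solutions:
 h(b) = C1 - b^4/2 - 2*b^3/3 - b^2/2 - 2*cos(2*b)


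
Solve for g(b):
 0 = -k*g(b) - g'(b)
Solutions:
 g(b) = C1*exp(-b*k)


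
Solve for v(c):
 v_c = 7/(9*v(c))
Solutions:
 v(c) = -sqrt(C1 + 14*c)/3
 v(c) = sqrt(C1 + 14*c)/3


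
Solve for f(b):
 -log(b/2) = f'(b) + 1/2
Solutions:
 f(b) = C1 - b*log(b) + b/2 + b*log(2)


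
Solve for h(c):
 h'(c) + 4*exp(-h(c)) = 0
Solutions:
 h(c) = log(C1 - 4*c)


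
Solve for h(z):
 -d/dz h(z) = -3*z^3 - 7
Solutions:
 h(z) = C1 + 3*z^4/4 + 7*z


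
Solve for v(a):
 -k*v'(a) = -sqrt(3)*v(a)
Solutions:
 v(a) = C1*exp(sqrt(3)*a/k)


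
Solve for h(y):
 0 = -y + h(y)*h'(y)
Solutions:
 h(y) = -sqrt(C1 + y^2)
 h(y) = sqrt(C1 + y^2)


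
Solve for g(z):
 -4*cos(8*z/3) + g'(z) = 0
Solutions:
 g(z) = C1 + 3*sin(8*z/3)/2


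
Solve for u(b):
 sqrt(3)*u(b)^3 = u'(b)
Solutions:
 u(b) = -sqrt(2)*sqrt(-1/(C1 + sqrt(3)*b))/2
 u(b) = sqrt(2)*sqrt(-1/(C1 + sqrt(3)*b))/2


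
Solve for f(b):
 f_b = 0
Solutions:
 f(b) = C1


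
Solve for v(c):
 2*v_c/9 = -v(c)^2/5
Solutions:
 v(c) = 10/(C1 + 9*c)


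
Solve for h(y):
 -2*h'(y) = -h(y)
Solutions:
 h(y) = C1*exp(y/2)


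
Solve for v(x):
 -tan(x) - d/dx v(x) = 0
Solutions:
 v(x) = C1 + log(cos(x))


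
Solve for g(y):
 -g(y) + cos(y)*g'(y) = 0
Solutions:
 g(y) = C1*sqrt(sin(y) + 1)/sqrt(sin(y) - 1)


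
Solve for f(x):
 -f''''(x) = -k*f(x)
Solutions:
 f(x) = C1*exp(-k^(1/4)*x) + C2*exp(k^(1/4)*x) + C3*exp(-I*k^(1/4)*x) + C4*exp(I*k^(1/4)*x)


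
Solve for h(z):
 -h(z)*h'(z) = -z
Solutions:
 h(z) = -sqrt(C1 + z^2)
 h(z) = sqrt(C1 + z^2)


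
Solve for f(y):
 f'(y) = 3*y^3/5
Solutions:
 f(y) = C1 + 3*y^4/20


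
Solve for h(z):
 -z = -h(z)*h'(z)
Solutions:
 h(z) = -sqrt(C1 + z^2)
 h(z) = sqrt(C1 + z^2)


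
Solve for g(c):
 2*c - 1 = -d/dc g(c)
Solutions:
 g(c) = C1 - c^2 + c


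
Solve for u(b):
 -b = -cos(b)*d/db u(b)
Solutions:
 u(b) = C1 + Integral(b/cos(b), b)


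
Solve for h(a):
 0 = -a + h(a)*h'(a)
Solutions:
 h(a) = -sqrt(C1 + a^2)
 h(a) = sqrt(C1 + a^2)


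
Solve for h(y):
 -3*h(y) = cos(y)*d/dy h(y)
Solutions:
 h(y) = C1*(sin(y) - 1)^(3/2)/(sin(y) + 1)^(3/2)


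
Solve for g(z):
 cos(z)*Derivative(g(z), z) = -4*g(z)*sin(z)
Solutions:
 g(z) = C1*cos(z)^4


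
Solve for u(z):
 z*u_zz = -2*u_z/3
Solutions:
 u(z) = C1 + C2*z^(1/3)


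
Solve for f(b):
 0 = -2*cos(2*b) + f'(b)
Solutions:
 f(b) = C1 + sin(2*b)


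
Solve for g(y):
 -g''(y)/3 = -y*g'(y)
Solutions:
 g(y) = C1 + C2*erfi(sqrt(6)*y/2)


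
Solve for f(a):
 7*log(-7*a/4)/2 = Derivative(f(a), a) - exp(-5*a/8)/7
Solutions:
 f(a) = C1 + 7*a*log(-a)/2 + a*(-7*log(2) - 7/2 + 7*log(7)/2) - 8*exp(-5*a/8)/35


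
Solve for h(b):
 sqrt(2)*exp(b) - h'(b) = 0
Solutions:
 h(b) = C1 + sqrt(2)*exp(b)


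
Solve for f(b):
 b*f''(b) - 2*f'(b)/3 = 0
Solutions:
 f(b) = C1 + C2*b^(5/3)


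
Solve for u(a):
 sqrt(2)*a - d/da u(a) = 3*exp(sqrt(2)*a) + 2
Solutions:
 u(a) = C1 + sqrt(2)*a^2/2 - 2*a - 3*sqrt(2)*exp(sqrt(2)*a)/2


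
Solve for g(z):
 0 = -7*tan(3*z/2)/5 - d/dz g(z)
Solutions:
 g(z) = C1 + 14*log(cos(3*z/2))/15


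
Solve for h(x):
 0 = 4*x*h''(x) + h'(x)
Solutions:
 h(x) = C1 + C2*x^(3/4)


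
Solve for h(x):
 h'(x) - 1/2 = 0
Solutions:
 h(x) = C1 + x/2


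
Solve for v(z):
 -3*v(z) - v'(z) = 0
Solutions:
 v(z) = C1*exp(-3*z)


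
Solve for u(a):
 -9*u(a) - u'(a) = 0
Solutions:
 u(a) = C1*exp(-9*a)


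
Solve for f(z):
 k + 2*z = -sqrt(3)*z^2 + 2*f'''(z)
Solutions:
 f(z) = C1 + C2*z + C3*z^2 + k*z^3/12 + sqrt(3)*z^5/120 + z^4/24


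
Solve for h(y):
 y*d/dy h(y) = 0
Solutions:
 h(y) = C1


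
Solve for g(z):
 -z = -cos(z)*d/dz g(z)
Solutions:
 g(z) = C1 + Integral(z/cos(z), z)


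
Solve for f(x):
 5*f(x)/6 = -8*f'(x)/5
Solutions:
 f(x) = C1*exp(-25*x/48)


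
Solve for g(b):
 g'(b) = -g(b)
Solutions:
 g(b) = C1*exp(-b)


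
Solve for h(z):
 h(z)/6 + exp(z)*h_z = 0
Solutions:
 h(z) = C1*exp(exp(-z)/6)


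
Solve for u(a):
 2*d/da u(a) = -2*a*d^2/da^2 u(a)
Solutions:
 u(a) = C1 + C2*log(a)


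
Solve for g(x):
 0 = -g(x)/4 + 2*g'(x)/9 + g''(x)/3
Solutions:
 g(x) = C1*exp(x*(-2 + sqrt(31))/6) + C2*exp(-x*(2 + sqrt(31))/6)


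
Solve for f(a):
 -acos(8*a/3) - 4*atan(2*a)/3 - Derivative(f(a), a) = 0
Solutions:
 f(a) = C1 - a*acos(8*a/3) - 4*a*atan(2*a)/3 + sqrt(9 - 64*a^2)/8 + log(4*a^2 + 1)/3


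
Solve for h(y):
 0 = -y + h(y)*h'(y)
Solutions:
 h(y) = -sqrt(C1 + y^2)
 h(y) = sqrt(C1 + y^2)


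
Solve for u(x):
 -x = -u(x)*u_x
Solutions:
 u(x) = -sqrt(C1 + x^2)
 u(x) = sqrt(C1 + x^2)


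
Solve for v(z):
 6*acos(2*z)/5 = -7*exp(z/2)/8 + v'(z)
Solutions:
 v(z) = C1 + 6*z*acos(2*z)/5 - 3*sqrt(1 - 4*z^2)/5 + 7*exp(z/2)/4


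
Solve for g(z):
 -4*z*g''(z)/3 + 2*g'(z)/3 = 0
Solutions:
 g(z) = C1 + C2*z^(3/2)


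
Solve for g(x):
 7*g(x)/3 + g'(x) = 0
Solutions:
 g(x) = C1*exp(-7*x/3)


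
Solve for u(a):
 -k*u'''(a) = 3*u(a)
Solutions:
 u(a) = C1*exp(3^(1/3)*a*(-1/k)^(1/3)) + C2*exp(a*(-1/k)^(1/3)*(-3^(1/3) + 3^(5/6)*I)/2) + C3*exp(-a*(-1/k)^(1/3)*(3^(1/3) + 3^(5/6)*I)/2)


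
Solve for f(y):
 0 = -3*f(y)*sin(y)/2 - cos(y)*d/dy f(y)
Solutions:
 f(y) = C1*cos(y)^(3/2)


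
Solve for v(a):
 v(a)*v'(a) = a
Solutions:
 v(a) = -sqrt(C1 + a^2)
 v(a) = sqrt(C1 + a^2)


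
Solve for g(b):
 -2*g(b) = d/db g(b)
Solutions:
 g(b) = C1*exp(-2*b)


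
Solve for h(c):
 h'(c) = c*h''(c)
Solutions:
 h(c) = C1 + C2*c^2


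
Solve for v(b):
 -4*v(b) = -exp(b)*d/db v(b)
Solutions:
 v(b) = C1*exp(-4*exp(-b))


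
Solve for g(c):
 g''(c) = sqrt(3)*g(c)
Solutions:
 g(c) = C1*exp(-3^(1/4)*c) + C2*exp(3^(1/4)*c)


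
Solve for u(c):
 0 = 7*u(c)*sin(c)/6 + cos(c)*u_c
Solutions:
 u(c) = C1*cos(c)^(7/6)


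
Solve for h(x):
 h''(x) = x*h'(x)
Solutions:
 h(x) = C1 + C2*erfi(sqrt(2)*x/2)


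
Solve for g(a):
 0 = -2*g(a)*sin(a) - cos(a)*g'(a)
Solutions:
 g(a) = C1*cos(a)^2


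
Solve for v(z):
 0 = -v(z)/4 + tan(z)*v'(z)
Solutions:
 v(z) = C1*sin(z)^(1/4)


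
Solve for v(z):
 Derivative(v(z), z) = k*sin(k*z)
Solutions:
 v(z) = C1 - cos(k*z)


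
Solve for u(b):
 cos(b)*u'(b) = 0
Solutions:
 u(b) = C1


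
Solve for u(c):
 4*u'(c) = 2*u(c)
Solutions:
 u(c) = C1*exp(c/2)


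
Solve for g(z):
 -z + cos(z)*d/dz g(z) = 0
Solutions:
 g(z) = C1 + Integral(z/cos(z), z)


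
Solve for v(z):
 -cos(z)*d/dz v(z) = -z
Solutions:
 v(z) = C1 + Integral(z/cos(z), z)


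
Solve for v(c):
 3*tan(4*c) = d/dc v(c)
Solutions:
 v(c) = C1 - 3*log(cos(4*c))/4


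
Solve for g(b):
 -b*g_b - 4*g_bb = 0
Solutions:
 g(b) = C1 + C2*erf(sqrt(2)*b/4)


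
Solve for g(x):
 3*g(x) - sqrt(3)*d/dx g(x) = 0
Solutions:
 g(x) = C1*exp(sqrt(3)*x)


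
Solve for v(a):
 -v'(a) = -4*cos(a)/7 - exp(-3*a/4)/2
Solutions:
 v(a) = C1 + 4*sin(a)/7 - 2*exp(-3*a/4)/3


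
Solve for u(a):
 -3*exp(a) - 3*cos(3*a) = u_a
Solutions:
 u(a) = C1 - 3*exp(a) - sin(3*a)


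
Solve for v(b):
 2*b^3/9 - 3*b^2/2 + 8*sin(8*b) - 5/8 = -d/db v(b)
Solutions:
 v(b) = C1 - b^4/18 + b^3/2 + 5*b/8 + cos(8*b)


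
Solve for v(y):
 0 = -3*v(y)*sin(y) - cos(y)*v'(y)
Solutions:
 v(y) = C1*cos(y)^3


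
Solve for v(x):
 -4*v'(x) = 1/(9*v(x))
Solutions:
 v(x) = -sqrt(C1 - 2*x)/6
 v(x) = sqrt(C1 - 2*x)/6


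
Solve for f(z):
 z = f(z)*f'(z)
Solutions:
 f(z) = -sqrt(C1 + z^2)
 f(z) = sqrt(C1 + z^2)


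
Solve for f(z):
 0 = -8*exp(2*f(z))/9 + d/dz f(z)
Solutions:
 f(z) = log(-sqrt(-1/(C1 + 8*z))) - log(2)/2 + log(3)
 f(z) = log(-1/(C1 + 8*z))/2 - log(2)/2 + log(3)


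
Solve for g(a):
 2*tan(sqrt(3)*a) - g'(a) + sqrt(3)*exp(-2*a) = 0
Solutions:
 g(a) = C1 + sqrt(3)*log(tan(sqrt(3)*a)^2 + 1)/3 - sqrt(3)*exp(-2*a)/2


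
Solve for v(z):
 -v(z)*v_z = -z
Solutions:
 v(z) = -sqrt(C1 + z^2)
 v(z) = sqrt(C1 + z^2)


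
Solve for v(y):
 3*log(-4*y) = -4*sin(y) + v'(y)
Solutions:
 v(y) = C1 + 3*y*log(-y) - 3*y + 6*y*log(2) - 4*cos(y)


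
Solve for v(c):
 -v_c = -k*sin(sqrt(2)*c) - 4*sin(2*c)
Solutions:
 v(c) = C1 - sqrt(2)*k*cos(sqrt(2)*c)/2 - 2*cos(2*c)


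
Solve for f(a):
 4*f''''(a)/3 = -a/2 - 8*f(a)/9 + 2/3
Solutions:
 f(a) = -9*a/16 + (C1*sin(6^(3/4)*a/6) + C2*cos(6^(3/4)*a/6))*exp(-6^(3/4)*a/6) + (C3*sin(6^(3/4)*a/6) + C4*cos(6^(3/4)*a/6))*exp(6^(3/4)*a/6) + 3/4


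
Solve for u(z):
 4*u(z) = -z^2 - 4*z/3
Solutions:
 u(z) = z*(-3*z - 4)/12


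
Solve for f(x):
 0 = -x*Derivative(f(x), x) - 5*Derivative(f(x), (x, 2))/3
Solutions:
 f(x) = C1 + C2*erf(sqrt(30)*x/10)


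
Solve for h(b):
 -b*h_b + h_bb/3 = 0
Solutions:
 h(b) = C1 + C2*erfi(sqrt(6)*b/2)


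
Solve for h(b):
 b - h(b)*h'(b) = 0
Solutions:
 h(b) = -sqrt(C1 + b^2)
 h(b) = sqrt(C1 + b^2)


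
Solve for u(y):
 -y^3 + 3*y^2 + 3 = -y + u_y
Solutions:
 u(y) = C1 - y^4/4 + y^3 + y^2/2 + 3*y


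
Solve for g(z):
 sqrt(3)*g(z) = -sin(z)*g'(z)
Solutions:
 g(z) = C1*(cos(z) + 1)^(sqrt(3)/2)/(cos(z) - 1)^(sqrt(3)/2)


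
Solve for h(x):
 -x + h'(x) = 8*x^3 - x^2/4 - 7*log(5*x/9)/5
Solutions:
 h(x) = C1 + 2*x^4 - x^3/12 + x^2/2 - 7*x*log(x)/5 - 7*x*log(5)/5 + 7*x/5 + 14*x*log(3)/5


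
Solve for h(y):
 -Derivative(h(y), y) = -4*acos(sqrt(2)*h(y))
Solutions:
 Integral(1/acos(sqrt(2)*_y), (_y, h(y))) = C1 + 4*y


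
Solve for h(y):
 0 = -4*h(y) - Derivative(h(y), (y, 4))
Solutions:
 h(y) = (C1*sin(y) + C2*cos(y))*exp(-y) + (C3*sin(y) + C4*cos(y))*exp(y)


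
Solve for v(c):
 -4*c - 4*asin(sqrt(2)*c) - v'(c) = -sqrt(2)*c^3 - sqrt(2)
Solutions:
 v(c) = C1 + sqrt(2)*c^4/4 - 2*c^2 - 4*c*asin(sqrt(2)*c) + sqrt(2)*c - 2*sqrt(2)*sqrt(1 - 2*c^2)


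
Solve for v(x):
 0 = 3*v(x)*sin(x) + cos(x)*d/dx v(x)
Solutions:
 v(x) = C1*cos(x)^3


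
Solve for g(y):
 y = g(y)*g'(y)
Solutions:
 g(y) = -sqrt(C1 + y^2)
 g(y) = sqrt(C1 + y^2)


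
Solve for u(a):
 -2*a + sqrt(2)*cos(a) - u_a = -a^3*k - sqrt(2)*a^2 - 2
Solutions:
 u(a) = C1 + a^4*k/4 + sqrt(2)*a^3/3 - a^2 + 2*a + sqrt(2)*sin(a)


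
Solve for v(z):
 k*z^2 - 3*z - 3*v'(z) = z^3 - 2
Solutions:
 v(z) = C1 + k*z^3/9 - z^4/12 - z^2/2 + 2*z/3


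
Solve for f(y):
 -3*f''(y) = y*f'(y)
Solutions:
 f(y) = C1 + C2*erf(sqrt(6)*y/6)


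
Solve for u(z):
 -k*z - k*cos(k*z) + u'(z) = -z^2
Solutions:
 u(z) = C1 + k*z^2/2 - z^3/3 + sin(k*z)


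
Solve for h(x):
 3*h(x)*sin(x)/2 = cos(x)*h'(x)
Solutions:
 h(x) = C1/cos(x)^(3/2)


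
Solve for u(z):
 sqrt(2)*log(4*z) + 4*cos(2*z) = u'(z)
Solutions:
 u(z) = C1 + sqrt(2)*z*(log(z) - 1) + 2*sqrt(2)*z*log(2) + 2*sin(2*z)


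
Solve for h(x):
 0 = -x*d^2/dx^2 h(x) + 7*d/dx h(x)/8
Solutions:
 h(x) = C1 + C2*x^(15/8)


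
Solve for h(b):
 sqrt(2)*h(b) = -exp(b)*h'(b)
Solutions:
 h(b) = C1*exp(sqrt(2)*exp(-b))


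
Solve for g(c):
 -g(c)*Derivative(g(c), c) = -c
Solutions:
 g(c) = -sqrt(C1 + c^2)
 g(c) = sqrt(C1 + c^2)


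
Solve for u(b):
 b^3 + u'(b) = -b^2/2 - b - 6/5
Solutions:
 u(b) = C1 - b^4/4 - b^3/6 - b^2/2 - 6*b/5


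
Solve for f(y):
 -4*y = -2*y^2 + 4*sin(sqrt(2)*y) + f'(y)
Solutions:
 f(y) = C1 + 2*y^3/3 - 2*y^2 + 2*sqrt(2)*cos(sqrt(2)*y)


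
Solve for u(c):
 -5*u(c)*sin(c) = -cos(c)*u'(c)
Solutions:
 u(c) = C1/cos(c)^5


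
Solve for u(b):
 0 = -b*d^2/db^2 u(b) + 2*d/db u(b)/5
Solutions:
 u(b) = C1 + C2*b^(7/5)


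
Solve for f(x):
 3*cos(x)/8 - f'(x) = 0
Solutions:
 f(x) = C1 + 3*sin(x)/8


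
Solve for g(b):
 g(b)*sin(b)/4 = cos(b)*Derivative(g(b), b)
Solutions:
 g(b) = C1/cos(b)^(1/4)


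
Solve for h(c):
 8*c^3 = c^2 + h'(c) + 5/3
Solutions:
 h(c) = C1 + 2*c^4 - c^3/3 - 5*c/3


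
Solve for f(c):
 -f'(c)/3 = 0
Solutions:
 f(c) = C1


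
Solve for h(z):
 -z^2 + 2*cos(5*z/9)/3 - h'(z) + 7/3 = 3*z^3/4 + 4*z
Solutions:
 h(z) = C1 - 3*z^4/16 - z^3/3 - 2*z^2 + 7*z/3 + 6*sin(5*z/9)/5


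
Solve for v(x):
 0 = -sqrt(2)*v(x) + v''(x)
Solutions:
 v(x) = C1*exp(-2^(1/4)*x) + C2*exp(2^(1/4)*x)


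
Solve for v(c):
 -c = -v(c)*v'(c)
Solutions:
 v(c) = -sqrt(C1 + c^2)
 v(c) = sqrt(C1 + c^2)


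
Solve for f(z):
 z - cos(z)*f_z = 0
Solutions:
 f(z) = C1 + Integral(z/cos(z), z)


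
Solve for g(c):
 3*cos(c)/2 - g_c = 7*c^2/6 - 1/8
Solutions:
 g(c) = C1 - 7*c^3/18 + c/8 + 3*sin(c)/2


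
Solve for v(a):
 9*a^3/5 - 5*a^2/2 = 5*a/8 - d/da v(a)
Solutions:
 v(a) = C1 - 9*a^4/20 + 5*a^3/6 + 5*a^2/16


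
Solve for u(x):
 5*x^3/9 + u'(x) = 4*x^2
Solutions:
 u(x) = C1 - 5*x^4/36 + 4*x^3/3


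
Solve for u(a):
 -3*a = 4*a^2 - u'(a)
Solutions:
 u(a) = C1 + 4*a^3/3 + 3*a^2/2


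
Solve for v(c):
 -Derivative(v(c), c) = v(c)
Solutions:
 v(c) = C1*exp(-c)


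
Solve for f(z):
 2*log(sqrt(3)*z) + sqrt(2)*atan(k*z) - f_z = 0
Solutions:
 f(z) = C1 + 2*z*log(z) - 2*z + z*log(3) + sqrt(2)*Piecewise((z*atan(k*z) - log(k^2*z^2 + 1)/(2*k), Ne(k, 0)), (0, True))


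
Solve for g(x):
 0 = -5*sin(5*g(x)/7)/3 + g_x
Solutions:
 -5*x/3 + 7*log(cos(5*g(x)/7) - 1)/10 - 7*log(cos(5*g(x)/7) + 1)/10 = C1


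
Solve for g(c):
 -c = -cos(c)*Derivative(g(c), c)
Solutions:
 g(c) = C1 + Integral(c/cos(c), c)


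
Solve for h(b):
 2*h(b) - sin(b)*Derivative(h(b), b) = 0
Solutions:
 h(b) = C1*(cos(b) - 1)/(cos(b) + 1)


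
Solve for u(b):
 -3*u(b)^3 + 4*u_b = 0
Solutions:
 u(b) = -sqrt(2)*sqrt(-1/(C1 + 3*b))
 u(b) = sqrt(2)*sqrt(-1/(C1 + 3*b))


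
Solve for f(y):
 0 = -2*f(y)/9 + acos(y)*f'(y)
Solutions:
 f(y) = C1*exp(2*Integral(1/acos(y), y)/9)


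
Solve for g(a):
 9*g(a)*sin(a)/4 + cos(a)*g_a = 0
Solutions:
 g(a) = C1*cos(a)^(9/4)


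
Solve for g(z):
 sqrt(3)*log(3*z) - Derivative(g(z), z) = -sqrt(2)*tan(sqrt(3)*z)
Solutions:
 g(z) = C1 + sqrt(3)*z*(log(z) - 1) + sqrt(3)*z*log(3) - sqrt(6)*log(cos(sqrt(3)*z))/3


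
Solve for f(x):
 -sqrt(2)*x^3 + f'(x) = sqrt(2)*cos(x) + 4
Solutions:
 f(x) = C1 + sqrt(2)*x^4/4 + 4*x + sqrt(2)*sin(x)


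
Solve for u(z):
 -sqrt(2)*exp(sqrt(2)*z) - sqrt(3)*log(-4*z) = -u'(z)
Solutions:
 u(z) = C1 + sqrt(3)*z*log(-z) + sqrt(3)*z*(-1 + 2*log(2)) + exp(sqrt(2)*z)


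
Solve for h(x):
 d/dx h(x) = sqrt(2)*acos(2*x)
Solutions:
 h(x) = C1 + sqrt(2)*(x*acos(2*x) - sqrt(1 - 4*x^2)/2)


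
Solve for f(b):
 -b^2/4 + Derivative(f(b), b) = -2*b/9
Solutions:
 f(b) = C1 + b^3/12 - b^2/9


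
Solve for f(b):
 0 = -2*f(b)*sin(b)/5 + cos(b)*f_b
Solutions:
 f(b) = C1/cos(b)^(2/5)


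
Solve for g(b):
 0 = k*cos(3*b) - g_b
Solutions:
 g(b) = C1 + k*sin(3*b)/3


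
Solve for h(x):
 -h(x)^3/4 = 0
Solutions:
 h(x) = 0


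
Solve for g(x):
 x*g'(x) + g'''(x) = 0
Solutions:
 g(x) = C1 + Integral(C2*airyai(-x) + C3*airybi(-x), x)


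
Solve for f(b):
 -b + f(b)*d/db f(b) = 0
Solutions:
 f(b) = -sqrt(C1 + b^2)
 f(b) = sqrt(C1 + b^2)


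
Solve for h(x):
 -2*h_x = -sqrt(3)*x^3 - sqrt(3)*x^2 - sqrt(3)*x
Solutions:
 h(x) = C1 + sqrt(3)*x^4/8 + sqrt(3)*x^3/6 + sqrt(3)*x^2/4


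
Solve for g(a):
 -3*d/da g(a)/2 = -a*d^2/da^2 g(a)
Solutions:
 g(a) = C1 + C2*a^(5/2)


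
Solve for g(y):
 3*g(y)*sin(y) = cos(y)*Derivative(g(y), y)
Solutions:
 g(y) = C1/cos(y)^3


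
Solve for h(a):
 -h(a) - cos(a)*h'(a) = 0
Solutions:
 h(a) = C1*sqrt(sin(a) - 1)/sqrt(sin(a) + 1)


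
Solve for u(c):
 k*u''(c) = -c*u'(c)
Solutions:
 u(c) = C1 + C2*sqrt(k)*erf(sqrt(2)*c*sqrt(1/k)/2)


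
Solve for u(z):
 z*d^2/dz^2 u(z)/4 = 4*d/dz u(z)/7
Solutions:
 u(z) = C1 + C2*z^(23/7)


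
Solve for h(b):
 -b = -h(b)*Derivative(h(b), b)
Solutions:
 h(b) = -sqrt(C1 + b^2)
 h(b) = sqrt(C1 + b^2)


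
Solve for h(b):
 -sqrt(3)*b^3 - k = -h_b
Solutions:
 h(b) = C1 + sqrt(3)*b^4/4 + b*k


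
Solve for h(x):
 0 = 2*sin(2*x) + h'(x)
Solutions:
 h(x) = C1 + cos(2*x)


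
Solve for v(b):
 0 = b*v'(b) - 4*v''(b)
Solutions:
 v(b) = C1 + C2*erfi(sqrt(2)*b/4)


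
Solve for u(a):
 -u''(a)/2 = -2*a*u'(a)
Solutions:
 u(a) = C1 + C2*erfi(sqrt(2)*a)


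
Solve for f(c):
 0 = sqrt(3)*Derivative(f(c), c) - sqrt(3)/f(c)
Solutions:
 f(c) = -sqrt(C1 + 2*c)
 f(c) = sqrt(C1 + 2*c)


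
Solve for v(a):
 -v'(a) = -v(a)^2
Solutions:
 v(a) = -1/(C1 + a)


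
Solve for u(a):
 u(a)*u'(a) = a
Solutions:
 u(a) = -sqrt(C1 + a^2)
 u(a) = sqrt(C1 + a^2)


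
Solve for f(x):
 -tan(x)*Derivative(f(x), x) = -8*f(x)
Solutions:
 f(x) = C1*sin(x)^8


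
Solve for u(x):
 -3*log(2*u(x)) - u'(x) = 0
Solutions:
 Integral(1/(log(_y) + log(2)), (_y, u(x)))/3 = C1 - x


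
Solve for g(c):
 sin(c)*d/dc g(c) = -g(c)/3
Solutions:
 g(c) = C1*(cos(c) + 1)^(1/6)/(cos(c) - 1)^(1/6)


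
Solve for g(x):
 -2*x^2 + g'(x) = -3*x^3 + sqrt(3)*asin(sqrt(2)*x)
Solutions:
 g(x) = C1 - 3*x^4/4 + 2*x^3/3 + sqrt(3)*(x*asin(sqrt(2)*x) + sqrt(2)*sqrt(1 - 2*x^2)/2)


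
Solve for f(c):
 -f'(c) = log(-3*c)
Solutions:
 f(c) = C1 - c*log(-c) + c*(1 - log(3))


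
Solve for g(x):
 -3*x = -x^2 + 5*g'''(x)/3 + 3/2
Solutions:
 g(x) = C1 + C2*x + C3*x^2 + x^5/100 - 3*x^4/40 - 3*x^3/20


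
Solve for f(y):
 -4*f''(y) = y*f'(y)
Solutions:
 f(y) = C1 + C2*erf(sqrt(2)*y/4)


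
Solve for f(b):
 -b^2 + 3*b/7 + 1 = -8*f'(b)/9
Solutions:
 f(b) = C1 + 3*b^3/8 - 27*b^2/112 - 9*b/8


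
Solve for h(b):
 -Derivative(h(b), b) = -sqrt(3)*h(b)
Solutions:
 h(b) = C1*exp(sqrt(3)*b)


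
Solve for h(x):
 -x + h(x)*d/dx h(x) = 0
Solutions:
 h(x) = -sqrt(C1 + x^2)
 h(x) = sqrt(C1 + x^2)


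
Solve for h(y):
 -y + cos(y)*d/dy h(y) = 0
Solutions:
 h(y) = C1 + Integral(y/cos(y), y)


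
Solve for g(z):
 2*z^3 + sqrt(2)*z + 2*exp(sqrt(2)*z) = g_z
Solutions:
 g(z) = C1 + z^4/2 + sqrt(2)*z^2/2 + sqrt(2)*exp(sqrt(2)*z)


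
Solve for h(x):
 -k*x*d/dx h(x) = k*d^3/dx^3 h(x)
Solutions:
 h(x) = C1 + Integral(C2*airyai(-x) + C3*airybi(-x), x)


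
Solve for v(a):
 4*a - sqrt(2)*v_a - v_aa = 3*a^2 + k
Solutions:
 v(a) = C1 + C2*exp(-sqrt(2)*a) - sqrt(2)*a^3/2 + sqrt(2)*a^2 + 3*a^2/2 - sqrt(2)*a*k/2 - 3*sqrt(2)*a/2 - 2*a


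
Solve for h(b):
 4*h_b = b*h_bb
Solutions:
 h(b) = C1 + C2*b^5


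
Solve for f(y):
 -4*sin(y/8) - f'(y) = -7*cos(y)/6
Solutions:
 f(y) = C1 + 7*sin(y)/6 + 32*cos(y/8)


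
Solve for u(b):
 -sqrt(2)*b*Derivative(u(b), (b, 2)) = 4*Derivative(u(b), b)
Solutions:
 u(b) = C1 + C2*b^(1 - 2*sqrt(2))


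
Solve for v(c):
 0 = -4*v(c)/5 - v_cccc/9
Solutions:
 v(c) = (C1*sin(sqrt(3)*5^(3/4)*c/5) + C2*cos(sqrt(3)*5^(3/4)*c/5))*exp(-sqrt(3)*5^(3/4)*c/5) + (C3*sin(sqrt(3)*5^(3/4)*c/5) + C4*cos(sqrt(3)*5^(3/4)*c/5))*exp(sqrt(3)*5^(3/4)*c/5)


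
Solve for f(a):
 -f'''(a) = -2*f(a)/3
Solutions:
 f(a) = C3*exp(2^(1/3)*3^(2/3)*a/3) + (C1*sin(2^(1/3)*3^(1/6)*a/2) + C2*cos(2^(1/3)*3^(1/6)*a/2))*exp(-2^(1/3)*3^(2/3)*a/6)
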